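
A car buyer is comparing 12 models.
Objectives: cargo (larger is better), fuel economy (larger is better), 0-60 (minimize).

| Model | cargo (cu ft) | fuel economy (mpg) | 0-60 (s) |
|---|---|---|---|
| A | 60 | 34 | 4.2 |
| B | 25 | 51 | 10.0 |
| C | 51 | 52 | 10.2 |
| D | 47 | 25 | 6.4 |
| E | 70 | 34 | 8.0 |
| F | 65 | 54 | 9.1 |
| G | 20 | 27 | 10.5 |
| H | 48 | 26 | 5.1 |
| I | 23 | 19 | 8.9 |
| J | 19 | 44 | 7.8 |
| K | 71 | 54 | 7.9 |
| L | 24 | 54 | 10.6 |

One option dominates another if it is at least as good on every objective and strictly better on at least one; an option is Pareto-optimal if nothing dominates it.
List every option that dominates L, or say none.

F, K

F: cargo 65≥24, fuel economy 54≥54, 0-60 9.1≤10.6 — dominates L.
K: cargo 71≥24, fuel economy 54≥54, 0-60 7.9≤10.6 — dominates L.
Others (A, B, C, D, E, G, H, I, J) are each worse than L on at least one objective.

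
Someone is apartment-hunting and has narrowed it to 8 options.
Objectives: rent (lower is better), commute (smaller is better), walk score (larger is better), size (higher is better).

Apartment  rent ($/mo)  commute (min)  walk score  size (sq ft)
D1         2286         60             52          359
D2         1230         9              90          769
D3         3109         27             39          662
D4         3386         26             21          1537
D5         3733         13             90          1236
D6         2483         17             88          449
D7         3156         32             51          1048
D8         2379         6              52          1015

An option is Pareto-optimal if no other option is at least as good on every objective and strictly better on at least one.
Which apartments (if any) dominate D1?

D2

D2: rent 1230≤2286, commute 9≤60, walk score 90≥52, size 769≥359 — dominates D1.
Others (D3, D4, D5, D6, D7, D8) are each worse than D1 on at least one objective.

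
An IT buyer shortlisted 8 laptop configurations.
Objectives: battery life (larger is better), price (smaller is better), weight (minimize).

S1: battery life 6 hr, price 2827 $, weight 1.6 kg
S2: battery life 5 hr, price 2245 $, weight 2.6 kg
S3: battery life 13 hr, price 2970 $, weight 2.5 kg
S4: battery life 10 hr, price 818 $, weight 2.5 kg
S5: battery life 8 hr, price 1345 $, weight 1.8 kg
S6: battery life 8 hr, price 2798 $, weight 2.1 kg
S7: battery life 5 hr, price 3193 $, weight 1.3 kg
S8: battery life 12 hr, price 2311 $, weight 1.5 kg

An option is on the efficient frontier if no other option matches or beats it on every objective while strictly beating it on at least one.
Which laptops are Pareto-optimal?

S1: dominated by S8 (battery life 12≥6, price 2311≤2827, weight 1.5≤1.6).
S2: dominated by S4 (battery life 10≥5, price 818≤2245, weight 2.5≤2.6).
S3: not dominated (best battery life).
S4: not dominated (best price).
S5: not dominated.
S6: dominated by S5 (battery life 8≥8, price 1345≤2798, weight 1.8≤2.1).
S7: not dominated (best weight).
S8: not dominated.

S3, S4, S5, S7, S8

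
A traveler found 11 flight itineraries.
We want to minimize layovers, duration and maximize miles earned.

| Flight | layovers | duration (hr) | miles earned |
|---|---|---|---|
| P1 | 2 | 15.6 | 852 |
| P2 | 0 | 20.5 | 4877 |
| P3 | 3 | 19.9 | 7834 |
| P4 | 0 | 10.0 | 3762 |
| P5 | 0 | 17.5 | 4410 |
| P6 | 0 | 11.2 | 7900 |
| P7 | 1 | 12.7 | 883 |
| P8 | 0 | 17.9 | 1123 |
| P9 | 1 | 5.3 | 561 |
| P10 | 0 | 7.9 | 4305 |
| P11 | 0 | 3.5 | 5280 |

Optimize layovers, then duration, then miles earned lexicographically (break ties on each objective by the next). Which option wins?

P11

First minimize layovers: best is 0, kept {P2, P4, P5, P6, P8, P10, P11}.
Then minimize duration: best is 3.5, kept {P11}.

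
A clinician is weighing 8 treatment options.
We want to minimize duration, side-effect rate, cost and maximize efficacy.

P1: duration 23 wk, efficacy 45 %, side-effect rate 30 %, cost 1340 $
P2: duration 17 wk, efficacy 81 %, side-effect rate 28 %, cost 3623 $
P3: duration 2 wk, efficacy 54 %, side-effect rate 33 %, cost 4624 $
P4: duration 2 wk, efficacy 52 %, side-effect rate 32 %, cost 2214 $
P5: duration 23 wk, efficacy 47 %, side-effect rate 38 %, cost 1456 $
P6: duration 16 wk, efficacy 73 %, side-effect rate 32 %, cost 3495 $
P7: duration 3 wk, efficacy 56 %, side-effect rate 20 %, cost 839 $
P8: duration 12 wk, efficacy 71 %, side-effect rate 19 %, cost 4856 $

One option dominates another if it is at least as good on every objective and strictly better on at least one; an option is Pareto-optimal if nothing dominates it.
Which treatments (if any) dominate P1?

P7: duration 3≤23, efficacy 56≥45, side-effect rate 20≤30, cost 839≤1340 — dominates P1.
Others (P2, P3, P4, P5, P6, P8) are each worse than P1 on at least one objective.

P7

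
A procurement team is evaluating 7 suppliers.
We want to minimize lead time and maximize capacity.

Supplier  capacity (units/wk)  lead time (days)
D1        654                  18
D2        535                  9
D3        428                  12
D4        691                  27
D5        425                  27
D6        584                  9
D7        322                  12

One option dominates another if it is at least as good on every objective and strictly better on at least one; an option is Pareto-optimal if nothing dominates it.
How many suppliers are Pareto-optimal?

3

D1: not dominated.
D2: dominated by D6 (capacity 584≥535, lead time 9≤9).
D3: dominated by D2 (capacity 535≥428, lead time 9≤12).
D4: not dominated (best capacity).
D5: dominated by D1 (capacity 654≥425, lead time 18≤27).
D6: not dominated.
D7: dominated by D2 (capacity 535≥322, lead time 9≤12).
Pareto-optimal: D1, D4, D6 → 3.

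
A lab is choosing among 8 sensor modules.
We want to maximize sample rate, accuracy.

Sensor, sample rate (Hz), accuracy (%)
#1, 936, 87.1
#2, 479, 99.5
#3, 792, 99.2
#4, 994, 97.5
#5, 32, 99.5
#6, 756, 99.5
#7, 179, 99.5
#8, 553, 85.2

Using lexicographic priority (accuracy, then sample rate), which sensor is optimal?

First maximize accuracy: best is 99.5, kept {#2, #5, #6, #7}.
Then maximize sample rate: best is 756, kept {#6}.

#6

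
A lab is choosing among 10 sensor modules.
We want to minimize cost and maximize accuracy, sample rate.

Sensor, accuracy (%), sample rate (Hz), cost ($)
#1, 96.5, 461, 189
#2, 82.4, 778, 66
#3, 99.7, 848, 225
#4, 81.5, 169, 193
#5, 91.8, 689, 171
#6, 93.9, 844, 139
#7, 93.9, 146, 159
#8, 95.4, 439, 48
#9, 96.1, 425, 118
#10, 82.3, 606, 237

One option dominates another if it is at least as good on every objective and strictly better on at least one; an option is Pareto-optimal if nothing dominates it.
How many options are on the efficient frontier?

6

#1: not dominated.
#2: not dominated.
#3: not dominated (best accuracy).
#4: dominated by #1 (accuracy 96.5≥81.5, sample rate 461≥169, cost 189≤193).
#5: dominated by #6 (accuracy 93.9≥91.8, sample rate 844≥689, cost 139≤171).
#6: not dominated.
#7: dominated by #6 (accuracy 93.9≥93.9, sample rate 844≥146, cost 139≤159).
#8: not dominated (best cost).
#9: not dominated.
#10: dominated by #2 (accuracy 82.4≥82.3, sample rate 778≥606, cost 66≤237).
Pareto-optimal: #1, #2, #3, #6, #8, #9 → 6.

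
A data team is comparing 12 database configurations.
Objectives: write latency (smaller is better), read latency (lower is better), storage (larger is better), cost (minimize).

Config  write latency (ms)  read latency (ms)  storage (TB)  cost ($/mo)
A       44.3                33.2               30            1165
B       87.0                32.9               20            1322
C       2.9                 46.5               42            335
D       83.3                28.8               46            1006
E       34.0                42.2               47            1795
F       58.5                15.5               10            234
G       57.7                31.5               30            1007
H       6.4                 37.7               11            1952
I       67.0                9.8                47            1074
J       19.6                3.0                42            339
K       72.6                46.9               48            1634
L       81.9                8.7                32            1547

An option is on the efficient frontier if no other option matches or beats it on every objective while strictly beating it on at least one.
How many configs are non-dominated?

A: dominated by J (write latency 19.6≤44.3, read latency 3.0≤33.2, storage 42≥30, cost 339≤1165).
B: dominated by D (write latency 83.3≤87.0, read latency 28.8≤32.9, storage 46≥20, cost 1006≤1322).
C: not dominated (best write latency).
D: not dominated.
E: not dominated.
F: not dominated (best cost).
G: dominated by J (write latency 19.6≤57.7, read latency 3.0≤31.5, storage 42≥30, cost 339≤1007).
H: not dominated.
I: not dominated.
J: not dominated (best read latency).
K: not dominated (best storage).
L: dominated by J (write latency 19.6≤81.9, read latency 3.0≤8.7, storage 42≥32, cost 339≤1547).
Pareto-optimal: C, D, E, F, H, I, J, K → 8.

8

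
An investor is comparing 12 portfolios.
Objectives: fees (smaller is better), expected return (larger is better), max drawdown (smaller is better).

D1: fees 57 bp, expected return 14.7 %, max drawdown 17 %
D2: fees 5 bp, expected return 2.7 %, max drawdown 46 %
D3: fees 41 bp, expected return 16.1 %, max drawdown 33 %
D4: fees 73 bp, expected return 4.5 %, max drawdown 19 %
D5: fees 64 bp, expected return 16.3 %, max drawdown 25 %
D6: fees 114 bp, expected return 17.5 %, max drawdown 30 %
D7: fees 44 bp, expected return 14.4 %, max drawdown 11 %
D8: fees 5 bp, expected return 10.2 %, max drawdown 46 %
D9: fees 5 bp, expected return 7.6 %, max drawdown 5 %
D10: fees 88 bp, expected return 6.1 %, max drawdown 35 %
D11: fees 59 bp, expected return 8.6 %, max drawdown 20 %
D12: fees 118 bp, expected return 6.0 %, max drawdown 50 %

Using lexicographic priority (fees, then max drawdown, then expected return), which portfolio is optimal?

D9

First minimize fees: best is 5, kept {D2, D8, D9}.
Then minimize max drawdown: best is 5, kept {D9}.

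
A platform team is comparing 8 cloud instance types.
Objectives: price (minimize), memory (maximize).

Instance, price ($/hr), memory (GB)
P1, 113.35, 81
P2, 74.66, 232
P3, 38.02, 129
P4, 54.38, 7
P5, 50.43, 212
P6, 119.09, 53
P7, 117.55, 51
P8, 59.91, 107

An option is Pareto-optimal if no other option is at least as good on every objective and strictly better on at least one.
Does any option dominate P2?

P1: worse on price (113.35 vs 74.66).
P3: worse on memory (129 vs 232).
P4: worse on memory (7 vs 232).
P5: worse on memory (212 vs 232).
P6: worse on price (119.09 vs 74.66).
P7: worse on price (117.55 vs 74.66).
P8: worse on memory (107 vs 232).
No option is at least as good as P2 on every objective and strictly better on one.

No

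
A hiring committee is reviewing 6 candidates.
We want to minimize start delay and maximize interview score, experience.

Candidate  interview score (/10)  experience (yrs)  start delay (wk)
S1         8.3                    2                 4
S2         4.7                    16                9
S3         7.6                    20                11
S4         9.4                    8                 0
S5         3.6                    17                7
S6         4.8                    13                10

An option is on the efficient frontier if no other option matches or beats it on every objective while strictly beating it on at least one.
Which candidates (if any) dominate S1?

S4: interview score 9.4≥8.3, experience 8≥2, start delay 0≤4 — dominates S1.
Others (S2, S3, S5, S6) are each worse than S1 on at least one objective.

S4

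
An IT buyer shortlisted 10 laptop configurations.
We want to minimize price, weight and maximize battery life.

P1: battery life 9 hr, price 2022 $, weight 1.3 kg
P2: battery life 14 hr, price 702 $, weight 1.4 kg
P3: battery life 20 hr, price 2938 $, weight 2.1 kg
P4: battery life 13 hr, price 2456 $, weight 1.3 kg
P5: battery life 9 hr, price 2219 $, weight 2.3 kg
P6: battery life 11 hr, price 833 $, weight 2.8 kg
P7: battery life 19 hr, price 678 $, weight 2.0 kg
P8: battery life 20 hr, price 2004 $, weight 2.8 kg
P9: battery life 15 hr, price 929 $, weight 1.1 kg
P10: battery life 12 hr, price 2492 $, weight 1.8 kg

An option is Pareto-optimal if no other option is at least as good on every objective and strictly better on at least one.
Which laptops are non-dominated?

P1: dominated by P9 (battery life 15≥9, price 929≤2022, weight 1.1≤1.3).
P2: not dominated.
P3: not dominated.
P4: dominated by P9 (battery life 15≥13, price 929≤2456, weight 1.1≤1.3).
P5: dominated by P1 (battery life 9≥9, price 2022≤2219, weight 1.3≤2.3).
P6: dominated by P2 (battery life 14≥11, price 702≤833, weight 1.4≤2.8).
P7: not dominated (best price).
P8: not dominated.
P9: not dominated (best weight).
P10: dominated by P2 (battery life 14≥12, price 702≤2492, weight 1.4≤1.8).

P2, P3, P7, P8, P9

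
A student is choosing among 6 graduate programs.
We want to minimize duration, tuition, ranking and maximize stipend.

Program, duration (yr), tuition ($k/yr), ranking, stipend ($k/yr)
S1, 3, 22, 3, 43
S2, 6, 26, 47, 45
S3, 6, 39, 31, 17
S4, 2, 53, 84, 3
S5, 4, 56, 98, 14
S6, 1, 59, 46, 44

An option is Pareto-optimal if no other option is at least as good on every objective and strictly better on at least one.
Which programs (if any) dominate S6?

none

S1: worse on duration (3 vs 1).
S2: worse on duration (6 vs 1).
S3: worse on duration (6 vs 1).
S4: worse on duration (2 vs 1).
S5: worse on duration (4 vs 1).
No option dominates S6.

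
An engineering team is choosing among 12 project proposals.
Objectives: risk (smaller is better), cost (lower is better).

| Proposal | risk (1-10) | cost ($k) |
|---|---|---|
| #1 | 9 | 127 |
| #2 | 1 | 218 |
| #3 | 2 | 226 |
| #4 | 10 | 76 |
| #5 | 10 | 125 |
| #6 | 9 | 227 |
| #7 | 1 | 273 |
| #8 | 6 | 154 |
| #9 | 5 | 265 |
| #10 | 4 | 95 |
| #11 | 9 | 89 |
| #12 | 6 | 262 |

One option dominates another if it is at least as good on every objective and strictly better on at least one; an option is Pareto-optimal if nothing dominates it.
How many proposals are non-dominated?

#1: dominated by #10 (risk 4≤9, cost 95≤127).
#2: not dominated.
#3: dominated by #2 (risk 1≤2, cost 218≤226).
#4: not dominated (best cost).
#5: dominated by #4 (risk 10≤10, cost 76≤125).
#6: dominated by #1 (risk 9≤9, cost 127≤227).
#7: dominated by #2 (risk 1≤1, cost 218≤273).
#8: dominated by #10 (risk 4≤6, cost 95≤154).
#9: dominated by #2 (risk 1≤5, cost 218≤265).
#10: not dominated.
#11: not dominated.
#12: dominated by #2 (risk 1≤6, cost 218≤262).
Pareto-optimal: #2, #4, #10, #11 → 4.

4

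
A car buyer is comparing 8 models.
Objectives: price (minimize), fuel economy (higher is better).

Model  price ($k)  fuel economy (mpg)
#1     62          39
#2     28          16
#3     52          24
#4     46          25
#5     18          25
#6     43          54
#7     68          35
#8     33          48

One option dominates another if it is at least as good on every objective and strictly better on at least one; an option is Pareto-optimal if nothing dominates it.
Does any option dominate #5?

#1: worse on price (62 vs 18).
#2: worse on price (28 vs 18).
#3: worse on price (52 vs 18).
#4: worse on price (46 vs 18).
#6: worse on price (43 vs 18).
#7: worse on price (68 vs 18).
#8: worse on price (33 vs 18).
No option is at least as good as #5 on every objective and strictly better on one.

No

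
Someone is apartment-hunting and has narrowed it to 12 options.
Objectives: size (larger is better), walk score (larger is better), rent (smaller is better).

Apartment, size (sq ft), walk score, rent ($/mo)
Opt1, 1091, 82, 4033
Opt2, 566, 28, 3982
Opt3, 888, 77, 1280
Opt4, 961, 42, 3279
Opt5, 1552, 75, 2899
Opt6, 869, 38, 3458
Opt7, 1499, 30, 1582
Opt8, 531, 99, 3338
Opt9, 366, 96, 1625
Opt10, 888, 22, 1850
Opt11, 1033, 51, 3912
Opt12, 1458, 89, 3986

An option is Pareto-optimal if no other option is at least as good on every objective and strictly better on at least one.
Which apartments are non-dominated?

Opt3, Opt5, Opt7, Opt8, Opt9, Opt12

Opt1: dominated by Opt12 (size 1458≥1091, walk score 89≥82, rent 3986≤4033).
Opt2: dominated by Opt3 (size 888≥566, walk score 77≥28, rent 1280≤3982).
Opt3: not dominated (best rent).
Opt4: dominated by Opt5 (size 1552≥961, walk score 75≥42, rent 2899≤3279).
Opt5: not dominated (best size).
Opt6: dominated by Opt3 (size 888≥869, walk score 77≥38, rent 1280≤3458).
Opt7: not dominated.
Opt8: not dominated (best walk score).
Opt9: not dominated.
Opt10: dominated by Opt3 (size 888≥888, walk score 77≥22, rent 1280≤1850).
Opt11: dominated by Opt5 (size 1552≥1033, walk score 75≥51, rent 2899≤3912).
Opt12: not dominated.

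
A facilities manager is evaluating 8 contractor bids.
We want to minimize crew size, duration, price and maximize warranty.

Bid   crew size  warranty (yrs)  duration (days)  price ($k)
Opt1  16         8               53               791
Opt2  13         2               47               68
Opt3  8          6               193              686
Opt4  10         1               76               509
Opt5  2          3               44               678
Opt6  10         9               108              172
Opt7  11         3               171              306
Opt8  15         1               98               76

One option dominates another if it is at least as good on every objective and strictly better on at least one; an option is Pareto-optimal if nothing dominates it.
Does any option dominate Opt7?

Yes

Opt6 vs Opt7: crew size 10≤11, warranty 9≥3, duration 108≤171, price 172≤306 — Opt6 is at least as good on every objective and strictly better on at least one, so Opt6 dominates Opt7.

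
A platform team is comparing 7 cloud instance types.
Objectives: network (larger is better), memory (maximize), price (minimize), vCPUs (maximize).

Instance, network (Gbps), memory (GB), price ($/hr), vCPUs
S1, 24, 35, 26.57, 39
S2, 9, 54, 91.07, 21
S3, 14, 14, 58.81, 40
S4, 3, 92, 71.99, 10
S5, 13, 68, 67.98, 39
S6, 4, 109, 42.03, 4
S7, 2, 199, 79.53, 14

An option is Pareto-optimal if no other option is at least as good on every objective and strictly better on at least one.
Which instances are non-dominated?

S1: not dominated (best network).
S2: dominated by S5 (network 13≥9, memory 68≥54, price 67.98≤91.07, vCPUs 39≥21).
S3: not dominated (best vCPUs).
S4: not dominated.
S5: not dominated.
S6: not dominated.
S7: not dominated (best memory).

S1, S3, S4, S5, S6, S7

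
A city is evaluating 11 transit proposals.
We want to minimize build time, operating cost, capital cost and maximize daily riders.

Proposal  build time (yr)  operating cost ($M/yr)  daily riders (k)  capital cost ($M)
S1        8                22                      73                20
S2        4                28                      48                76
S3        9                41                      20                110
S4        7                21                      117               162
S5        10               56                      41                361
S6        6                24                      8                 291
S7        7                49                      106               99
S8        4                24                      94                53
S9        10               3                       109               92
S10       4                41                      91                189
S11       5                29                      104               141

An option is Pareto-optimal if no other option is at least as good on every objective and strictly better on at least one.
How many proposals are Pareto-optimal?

6

S1: not dominated (best capital cost).
S2: dominated by S8 (build time 4≤4, operating cost 24≤28, daily riders 94≥48, capital cost 53≤76).
S3: dominated by S1 (build time 8≤9, operating cost 22≤41, daily riders 73≥20, capital cost 20≤110).
S4: not dominated (best daily riders).
S5: dominated by S1 (build time 8≤10, operating cost 22≤56, daily riders 73≥41, capital cost 20≤361).
S6: dominated by S8 (build time 4≤6, operating cost 24≤24, daily riders 94≥8, capital cost 53≤291).
S7: not dominated.
S8: not dominated.
S9: not dominated (best operating cost).
S10: dominated by S8 (build time 4≤4, operating cost 24≤41, daily riders 94≥91, capital cost 53≤189).
S11: not dominated.
Pareto-optimal: S1, S4, S7, S8, S9, S11 → 6.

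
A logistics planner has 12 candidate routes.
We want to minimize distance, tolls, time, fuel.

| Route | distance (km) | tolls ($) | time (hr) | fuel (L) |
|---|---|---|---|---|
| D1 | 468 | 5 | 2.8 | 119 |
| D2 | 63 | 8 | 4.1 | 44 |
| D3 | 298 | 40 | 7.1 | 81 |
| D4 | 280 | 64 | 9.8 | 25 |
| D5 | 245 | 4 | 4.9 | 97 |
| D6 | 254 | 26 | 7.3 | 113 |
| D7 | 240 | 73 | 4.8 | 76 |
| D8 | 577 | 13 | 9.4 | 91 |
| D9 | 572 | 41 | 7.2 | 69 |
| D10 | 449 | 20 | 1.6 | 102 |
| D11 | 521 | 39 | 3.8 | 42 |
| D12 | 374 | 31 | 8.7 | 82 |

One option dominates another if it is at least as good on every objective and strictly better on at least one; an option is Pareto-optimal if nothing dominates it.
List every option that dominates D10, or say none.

none

D1: worse on distance (468 vs 449).
D2: worse on time (4.1 vs 1.6).
D3: worse on tolls (40 vs 20).
D4: worse on tolls (64 vs 20).
D5: worse on time (4.9 vs 1.6).
D6: worse on tolls (26 vs 20).
D7: worse on tolls (73 vs 20).
D8: worse on distance (577 vs 449).
D9: worse on distance (572 vs 449).
D11: worse on distance (521 vs 449).
D12: worse on tolls (31 vs 20).
No option dominates D10.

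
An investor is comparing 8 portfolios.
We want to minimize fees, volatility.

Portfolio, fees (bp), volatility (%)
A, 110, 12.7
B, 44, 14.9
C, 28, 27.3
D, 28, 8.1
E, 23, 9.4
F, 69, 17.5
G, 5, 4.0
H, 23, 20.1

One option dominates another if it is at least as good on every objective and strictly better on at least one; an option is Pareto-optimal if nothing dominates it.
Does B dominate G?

B vs G: B is worse on fees (44 vs 5), so it does not dominate G.

No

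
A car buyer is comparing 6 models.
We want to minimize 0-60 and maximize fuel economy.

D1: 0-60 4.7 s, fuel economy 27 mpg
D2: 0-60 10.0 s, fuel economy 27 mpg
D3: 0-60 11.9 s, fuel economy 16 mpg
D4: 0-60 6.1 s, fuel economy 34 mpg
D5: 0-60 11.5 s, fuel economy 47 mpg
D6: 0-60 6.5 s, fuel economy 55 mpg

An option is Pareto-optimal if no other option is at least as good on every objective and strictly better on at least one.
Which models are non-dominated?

D1, D4, D6

D1: not dominated (best 0-60).
D2: dominated by D1 (0-60 4.7≤10.0, fuel economy 27≥27).
D3: dominated by D1 (0-60 4.7≤11.9, fuel economy 27≥16).
D4: not dominated.
D5: dominated by D6 (0-60 6.5≤11.5, fuel economy 55≥47).
D6: not dominated (best fuel economy).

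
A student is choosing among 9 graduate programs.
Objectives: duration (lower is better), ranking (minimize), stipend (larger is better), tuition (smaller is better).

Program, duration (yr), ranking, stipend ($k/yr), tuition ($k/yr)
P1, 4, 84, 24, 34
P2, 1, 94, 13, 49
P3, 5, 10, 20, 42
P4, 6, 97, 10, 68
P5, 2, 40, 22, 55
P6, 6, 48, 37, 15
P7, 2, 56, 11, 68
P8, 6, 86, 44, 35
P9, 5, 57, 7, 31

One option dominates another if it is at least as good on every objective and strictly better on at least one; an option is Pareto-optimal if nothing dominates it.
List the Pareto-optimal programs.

P1: not dominated.
P2: not dominated (best duration).
P3: not dominated (best ranking).
P4: dominated by P1 (duration 4≤6, ranking 84≤97, stipend 24≥10, tuition 34≤68).
P5: not dominated.
P6: not dominated (best tuition).
P7: dominated by P5 (duration 2≤2, ranking 40≤56, stipend 22≥11, tuition 55≤68).
P8: not dominated (best stipend).
P9: not dominated.

P1, P2, P3, P5, P6, P8, P9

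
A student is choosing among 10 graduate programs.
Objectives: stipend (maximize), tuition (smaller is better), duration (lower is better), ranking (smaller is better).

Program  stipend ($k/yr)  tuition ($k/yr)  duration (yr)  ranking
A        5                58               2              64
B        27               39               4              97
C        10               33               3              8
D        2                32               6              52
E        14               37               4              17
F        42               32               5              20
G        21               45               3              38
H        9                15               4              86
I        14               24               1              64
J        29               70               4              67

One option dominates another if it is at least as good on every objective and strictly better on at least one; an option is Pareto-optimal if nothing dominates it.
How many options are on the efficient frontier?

A: dominated by I (stipend 14≥5, tuition 24≤58, duration 1≤2, ranking 64≤64).
B: not dominated.
C: not dominated (best ranking).
D: dominated by F (stipend 42≥2, tuition 32≤32, duration 5≤6, ranking 20≤52).
E: not dominated.
F: not dominated (best stipend).
G: not dominated.
H: not dominated (best tuition).
I: not dominated (best duration).
J: not dominated.
Pareto-optimal: B, C, E, F, G, H, I, J → 8.

8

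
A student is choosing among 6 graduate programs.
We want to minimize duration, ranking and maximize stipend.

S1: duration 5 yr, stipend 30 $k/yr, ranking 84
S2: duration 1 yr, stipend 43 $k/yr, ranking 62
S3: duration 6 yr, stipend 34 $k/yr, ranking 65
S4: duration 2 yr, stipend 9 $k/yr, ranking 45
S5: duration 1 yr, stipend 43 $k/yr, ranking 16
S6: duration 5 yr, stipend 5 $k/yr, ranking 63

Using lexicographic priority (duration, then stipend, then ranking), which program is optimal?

S5

First minimize duration: best is 1, kept {S2, S5}.
Then maximize stipend: best is 43, kept {S2, S5}.
Then minimize ranking: best is 16, kept {S5}.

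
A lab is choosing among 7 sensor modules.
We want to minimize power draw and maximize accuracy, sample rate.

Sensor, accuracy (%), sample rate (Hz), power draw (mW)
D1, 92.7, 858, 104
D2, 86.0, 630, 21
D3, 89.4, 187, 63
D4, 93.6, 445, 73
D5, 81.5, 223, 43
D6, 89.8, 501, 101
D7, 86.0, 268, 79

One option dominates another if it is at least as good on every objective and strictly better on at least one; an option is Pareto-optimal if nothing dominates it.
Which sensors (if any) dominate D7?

D2, D4

D2: accuracy 86.0≥86.0, sample rate 630≥268, power draw 21≤79 — dominates D7.
D4: accuracy 93.6≥86.0, sample rate 445≥268, power draw 73≤79 — dominates D7.
Others (D1, D3, D5, D6) are each worse than D7 on at least one objective.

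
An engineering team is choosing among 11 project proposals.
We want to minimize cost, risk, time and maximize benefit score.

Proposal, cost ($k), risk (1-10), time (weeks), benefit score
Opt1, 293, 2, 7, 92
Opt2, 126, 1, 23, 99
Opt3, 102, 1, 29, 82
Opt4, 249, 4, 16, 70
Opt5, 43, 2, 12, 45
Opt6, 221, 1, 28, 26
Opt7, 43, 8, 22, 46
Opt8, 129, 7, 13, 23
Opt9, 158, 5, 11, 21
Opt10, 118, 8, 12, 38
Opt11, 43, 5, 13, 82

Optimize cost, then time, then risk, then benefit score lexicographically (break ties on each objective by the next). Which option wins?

First minimize cost: best is 43, kept {Opt5, Opt7, Opt11}.
Then minimize time: best is 12, kept {Opt5}.

Opt5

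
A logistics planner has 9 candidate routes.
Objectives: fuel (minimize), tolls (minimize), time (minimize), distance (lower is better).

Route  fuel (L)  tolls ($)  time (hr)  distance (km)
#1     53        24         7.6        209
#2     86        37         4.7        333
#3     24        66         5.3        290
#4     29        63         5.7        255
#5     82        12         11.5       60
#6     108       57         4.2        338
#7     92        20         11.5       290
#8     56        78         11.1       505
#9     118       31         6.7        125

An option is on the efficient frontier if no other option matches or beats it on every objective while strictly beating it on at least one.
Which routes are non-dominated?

#1: not dominated.
#2: not dominated.
#3: not dominated (best fuel).
#4: not dominated.
#5: not dominated (best tolls).
#6: not dominated (best time).
#7: dominated by #5 (fuel 82≤92, tolls 12≤20, time 11.5≤11.5, distance 60≤290).
#8: dominated by #1 (fuel 53≤56, tolls 24≤78, time 7.6≤11.1, distance 209≤505).
#9: not dominated.

#1, #2, #3, #4, #5, #6, #9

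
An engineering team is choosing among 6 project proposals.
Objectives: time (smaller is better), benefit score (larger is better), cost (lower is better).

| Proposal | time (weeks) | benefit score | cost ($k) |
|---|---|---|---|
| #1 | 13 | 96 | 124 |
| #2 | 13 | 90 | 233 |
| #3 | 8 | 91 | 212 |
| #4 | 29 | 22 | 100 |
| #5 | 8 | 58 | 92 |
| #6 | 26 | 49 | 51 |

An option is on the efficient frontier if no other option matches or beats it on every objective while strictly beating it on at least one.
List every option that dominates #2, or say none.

#1, #3

#1: time 13≤13, benefit score 96≥90, cost 124≤233 — dominates #2.
#3: time 8≤13, benefit score 91≥90, cost 212≤233 — dominates #2.
Others (#4, #5, #6) are each worse than #2 on at least one objective.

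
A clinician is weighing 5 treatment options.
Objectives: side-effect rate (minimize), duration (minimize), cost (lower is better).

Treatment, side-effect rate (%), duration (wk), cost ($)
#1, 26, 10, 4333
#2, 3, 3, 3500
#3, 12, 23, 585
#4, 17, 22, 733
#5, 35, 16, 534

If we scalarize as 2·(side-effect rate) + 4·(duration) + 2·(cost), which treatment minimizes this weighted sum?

#5

#1: 2·26 + 4·10 + 2·4333 = 8758
#2: 2·3 + 4·3 + 2·3500 = 7018
#3: 2·12 + 4·23 + 2·585 = 1286
#4: 2·17 + 4·22 + 2·733 = 1588
#5: 2·35 + 4·16 + 2·534 = 1202
Lowest: #5 at 1202.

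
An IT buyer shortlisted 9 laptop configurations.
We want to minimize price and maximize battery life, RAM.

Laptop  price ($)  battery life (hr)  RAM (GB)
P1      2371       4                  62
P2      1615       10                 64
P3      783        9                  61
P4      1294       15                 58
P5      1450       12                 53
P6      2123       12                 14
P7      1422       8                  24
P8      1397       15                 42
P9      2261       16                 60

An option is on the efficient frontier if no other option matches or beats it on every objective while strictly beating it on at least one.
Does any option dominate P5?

Yes

P4 vs P5: price 1294≤1450, battery life 15≥12, RAM 58≥53 — P4 is at least as good on every objective and strictly better on at least one, so P4 dominates P5.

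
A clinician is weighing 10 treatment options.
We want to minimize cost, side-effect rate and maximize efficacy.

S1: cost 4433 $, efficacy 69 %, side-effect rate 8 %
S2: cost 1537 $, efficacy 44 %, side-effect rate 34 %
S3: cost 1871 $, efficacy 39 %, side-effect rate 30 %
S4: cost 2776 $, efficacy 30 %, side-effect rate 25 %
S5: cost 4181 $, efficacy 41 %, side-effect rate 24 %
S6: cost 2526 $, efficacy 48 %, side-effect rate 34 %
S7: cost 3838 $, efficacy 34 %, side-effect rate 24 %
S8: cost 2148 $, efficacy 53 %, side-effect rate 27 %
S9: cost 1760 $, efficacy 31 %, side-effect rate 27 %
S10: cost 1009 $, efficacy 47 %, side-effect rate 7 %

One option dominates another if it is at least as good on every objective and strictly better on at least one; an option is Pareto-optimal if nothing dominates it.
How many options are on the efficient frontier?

S1: not dominated (best efficacy).
S2: dominated by S10 (cost 1009≤1537, efficacy 47≥44, side-effect rate 7≤34).
S3: dominated by S10 (cost 1009≤1871, efficacy 47≥39, side-effect rate 7≤30).
S4: dominated by S10 (cost 1009≤2776, efficacy 47≥30, side-effect rate 7≤25).
S5: dominated by S10 (cost 1009≤4181, efficacy 47≥41, side-effect rate 7≤24).
S6: dominated by S8 (cost 2148≤2526, efficacy 53≥48, side-effect rate 27≤34).
S7: dominated by S10 (cost 1009≤3838, efficacy 47≥34, side-effect rate 7≤24).
S8: not dominated.
S9: dominated by S10 (cost 1009≤1760, efficacy 47≥31, side-effect rate 7≤27).
S10: not dominated (best cost).
Pareto-optimal: S1, S8, S10 → 3.

3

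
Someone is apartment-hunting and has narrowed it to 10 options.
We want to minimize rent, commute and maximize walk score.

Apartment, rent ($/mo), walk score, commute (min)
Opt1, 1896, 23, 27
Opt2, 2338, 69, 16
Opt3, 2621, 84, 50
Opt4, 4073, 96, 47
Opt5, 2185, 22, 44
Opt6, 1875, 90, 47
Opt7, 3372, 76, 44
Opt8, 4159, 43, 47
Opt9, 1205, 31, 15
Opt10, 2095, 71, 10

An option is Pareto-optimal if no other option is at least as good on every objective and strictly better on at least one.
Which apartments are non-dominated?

Opt4, Opt6, Opt7, Opt9, Opt10

Opt1: dominated by Opt9 (rent 1205≤1896, walk score 31≥23, commute 15≤27).
Opt2: dominated by Opt10 (rent 2095≤2338, walk score 71≥69, commute 10≤16).
Opt3: dominated by Opt6 (rent 1875≤2621, walk score 90≥84, commute 47≤50).
Opt4: not dominated (best walk score).
Opt5: dominated by Opt1 (rent 1896≤2185, walk score 23≥22, commute 27≤44).
Opt6: not dominated.
Opt7: not dominated.
Opt8: dominated by Opt2 (rent 2338≤4159, walk score 69≥43, commute 16≤47).
Opt9: not dominated (best rent).
Opt10: not dominated (best commute).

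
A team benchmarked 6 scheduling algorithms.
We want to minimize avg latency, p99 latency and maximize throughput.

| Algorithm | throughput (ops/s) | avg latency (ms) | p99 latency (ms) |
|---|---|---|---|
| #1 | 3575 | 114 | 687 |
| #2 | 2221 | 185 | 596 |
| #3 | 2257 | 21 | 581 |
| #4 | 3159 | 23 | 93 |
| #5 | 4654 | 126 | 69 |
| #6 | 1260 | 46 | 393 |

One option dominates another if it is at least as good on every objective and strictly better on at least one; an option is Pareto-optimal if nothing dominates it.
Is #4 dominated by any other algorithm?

#1: worse on avg latency (114 vs 23).
#2: worse on throughput (2221 vs 3159).
#3: worse on throughput (2257 vs 3159).
#5: worse on avg latency (126 vs 23).
#6: worse on throughput (1260 vs 3159).
No option is at least as good as #4 on every objective and strictly better on one.

No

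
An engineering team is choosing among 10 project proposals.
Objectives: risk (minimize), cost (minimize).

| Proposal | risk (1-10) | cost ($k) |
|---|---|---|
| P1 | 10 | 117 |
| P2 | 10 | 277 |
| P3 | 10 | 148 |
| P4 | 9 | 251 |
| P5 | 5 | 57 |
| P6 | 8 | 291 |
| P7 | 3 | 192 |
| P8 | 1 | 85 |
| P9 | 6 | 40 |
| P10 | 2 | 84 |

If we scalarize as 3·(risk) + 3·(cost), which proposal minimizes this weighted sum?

P9

P1: 3·10 + 3·117 = 381
P2: 3·10 + 3·277 = 861
P3: 3·10 + 3·148 = 474
P4: 3·9 + 3·251 = 780
P5: 3·5 + 3·57 = 186
P6: 3·8 + 3·291 = 897
P7: 3·3 + 3·192 = 585
P8: 3·1 + 3·85 = 258
P9: 3·6 + 3·40 = 138
P10: 3·2 + 3·84 = 258
Lowest: P9 at 138.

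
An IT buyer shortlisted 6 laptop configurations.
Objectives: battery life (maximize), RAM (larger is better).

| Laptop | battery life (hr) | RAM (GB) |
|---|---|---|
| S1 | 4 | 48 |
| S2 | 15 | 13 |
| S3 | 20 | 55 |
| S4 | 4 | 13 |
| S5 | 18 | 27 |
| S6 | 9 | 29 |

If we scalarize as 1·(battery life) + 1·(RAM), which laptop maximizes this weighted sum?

S3

S1: 1·4 + 1·48 = 52
S2: 1·15 + 1·13 = 28
S3: 1·20 + 1·55 = 75
S4: 1·4 + 1·13 = 17
S5: 1·18 + 1·27 = 45
S6: 1·9 + 1·29 = 38
Highest: S3 at 75.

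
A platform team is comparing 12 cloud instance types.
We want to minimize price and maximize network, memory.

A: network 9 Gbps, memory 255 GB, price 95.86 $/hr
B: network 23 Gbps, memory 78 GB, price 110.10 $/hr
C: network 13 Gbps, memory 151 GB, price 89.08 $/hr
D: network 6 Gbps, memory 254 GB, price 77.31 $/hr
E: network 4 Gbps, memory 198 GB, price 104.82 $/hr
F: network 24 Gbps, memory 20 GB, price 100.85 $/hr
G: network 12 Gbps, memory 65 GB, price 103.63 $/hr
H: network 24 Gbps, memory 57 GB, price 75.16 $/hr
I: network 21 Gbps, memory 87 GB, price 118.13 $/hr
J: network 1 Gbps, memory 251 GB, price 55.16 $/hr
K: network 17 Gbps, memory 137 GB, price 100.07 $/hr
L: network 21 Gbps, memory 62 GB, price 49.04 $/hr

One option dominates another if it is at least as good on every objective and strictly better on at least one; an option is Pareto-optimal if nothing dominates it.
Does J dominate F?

No

J vs F: J is worse on network (1 vs 24), so it does not dominate F.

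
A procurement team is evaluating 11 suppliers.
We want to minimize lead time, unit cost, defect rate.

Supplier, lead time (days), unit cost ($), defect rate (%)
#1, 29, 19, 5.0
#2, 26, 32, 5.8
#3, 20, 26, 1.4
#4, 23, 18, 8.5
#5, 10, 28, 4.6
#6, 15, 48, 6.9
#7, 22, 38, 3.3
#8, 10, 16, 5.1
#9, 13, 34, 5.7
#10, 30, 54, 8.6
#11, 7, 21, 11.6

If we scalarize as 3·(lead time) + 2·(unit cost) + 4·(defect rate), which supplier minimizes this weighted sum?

#1: 3·29 + 2·19 + 4·5.0 = 145.0
#2: 3·26 + 2·32 + 4·5.8 = 165.2
#3: 3·20 + 2·26 + 4·1.4 = 117.6
#4: 3·23 + 2·18 + 4·8.5 = 139.0
#5: 3·10 + 2·28 + 4·4.6 = 104.4
#6: 3·15 + 2·48 + 4·6.9 = 168.6
#7: 3·22 + 2·38 + 4·3.3 = 155.2
#8: 3·10 + 2·16 + 4·5.1 = 82.4
#9: 3·13 + 2·34 + 4·5.7 = 129.8
#10: 3·30 + 2·54 + 4·8.6 = 232.4
#11: 3·7 + 2·21 + 4·11.6 = 109.4
Lowest: #8 at 82.4.

#8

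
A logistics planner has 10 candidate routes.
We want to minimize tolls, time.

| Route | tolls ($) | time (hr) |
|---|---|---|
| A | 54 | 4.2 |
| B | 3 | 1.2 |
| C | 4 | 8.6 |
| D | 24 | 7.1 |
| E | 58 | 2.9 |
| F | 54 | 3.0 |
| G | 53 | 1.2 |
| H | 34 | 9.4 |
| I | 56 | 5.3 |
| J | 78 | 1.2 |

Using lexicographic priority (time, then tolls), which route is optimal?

First minimize time: best is 1.2, kept {B, G, J}.
Then minimize tolls: best is 3, kept {B}.

B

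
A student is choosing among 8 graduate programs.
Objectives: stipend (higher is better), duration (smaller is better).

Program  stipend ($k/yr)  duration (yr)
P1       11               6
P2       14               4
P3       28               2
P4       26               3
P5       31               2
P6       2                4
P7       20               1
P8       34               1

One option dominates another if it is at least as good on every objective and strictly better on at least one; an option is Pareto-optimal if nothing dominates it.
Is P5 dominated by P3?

No

P3 vs P5: P3 is worse on stipend (28 vs 31), so it does not dominate P5.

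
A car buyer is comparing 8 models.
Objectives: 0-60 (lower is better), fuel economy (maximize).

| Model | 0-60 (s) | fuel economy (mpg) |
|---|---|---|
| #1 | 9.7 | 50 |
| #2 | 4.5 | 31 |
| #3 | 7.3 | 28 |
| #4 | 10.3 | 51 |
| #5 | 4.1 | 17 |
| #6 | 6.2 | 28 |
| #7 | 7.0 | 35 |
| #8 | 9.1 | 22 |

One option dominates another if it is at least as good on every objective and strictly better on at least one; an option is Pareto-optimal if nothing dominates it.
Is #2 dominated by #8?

#8 vs #2: #8 is worse on 0-60 (9.1 vs 4.5), so it does not dominate #2.

No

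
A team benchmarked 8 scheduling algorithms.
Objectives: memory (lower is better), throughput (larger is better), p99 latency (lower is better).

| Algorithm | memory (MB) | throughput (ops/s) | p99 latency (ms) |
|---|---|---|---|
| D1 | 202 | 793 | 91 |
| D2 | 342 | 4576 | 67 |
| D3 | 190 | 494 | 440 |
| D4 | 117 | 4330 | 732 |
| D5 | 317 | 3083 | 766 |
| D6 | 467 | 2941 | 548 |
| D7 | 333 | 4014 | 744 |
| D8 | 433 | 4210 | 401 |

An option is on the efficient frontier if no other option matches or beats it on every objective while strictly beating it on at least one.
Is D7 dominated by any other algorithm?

D4 vs D7: memory 117≤333, throughput 4330≥4014, p99 latency 732≤744 — D4 is at least as good on every objective and strictly better on at least one, so D4 dominates D7.

Yes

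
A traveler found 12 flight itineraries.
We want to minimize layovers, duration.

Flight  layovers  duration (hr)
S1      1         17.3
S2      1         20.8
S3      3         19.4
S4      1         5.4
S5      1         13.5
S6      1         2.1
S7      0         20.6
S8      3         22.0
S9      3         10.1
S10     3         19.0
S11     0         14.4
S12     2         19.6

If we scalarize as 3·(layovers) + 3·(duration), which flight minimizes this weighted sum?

S6

S1: 3·1 + 3·17.3 = 54.9
S2: 3·1 + 3·20.8 = 65.4
S3: 3·3 + 3·19.4 = 67.2
S4: 3·1 + 3·5.4 = 19.2
S5: 3·1 + 3·13.5 = 43.5
S6: 3·1 + 3·2.1 = 9.3
S7: 3·0 + 3·20.6 = 61.8
S8: 3·3 + 3·22.0 = 75.0
S9: 3·3 + 3·10.1 = 39.3
S10: 3·3 + 3·19.0 = 66.0
S11: 3·0 + 3·14.4 = 43.2
S12: 3·2 + 3·19.6 = 64.8
Lowest: S6 at 9.3.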